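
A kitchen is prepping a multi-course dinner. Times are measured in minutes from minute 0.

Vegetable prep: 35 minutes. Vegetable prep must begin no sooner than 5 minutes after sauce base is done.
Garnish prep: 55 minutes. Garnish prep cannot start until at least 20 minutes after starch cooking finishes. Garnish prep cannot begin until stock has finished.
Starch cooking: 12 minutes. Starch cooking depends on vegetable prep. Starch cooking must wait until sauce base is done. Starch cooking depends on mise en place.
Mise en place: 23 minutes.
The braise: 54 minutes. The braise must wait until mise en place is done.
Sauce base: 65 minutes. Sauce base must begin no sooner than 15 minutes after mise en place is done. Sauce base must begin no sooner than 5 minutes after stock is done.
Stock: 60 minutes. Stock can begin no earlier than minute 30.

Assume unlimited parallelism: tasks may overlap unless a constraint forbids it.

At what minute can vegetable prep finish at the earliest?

Stock cannot begin until its own release at minute 30. It runs from minute 30 to 30 + 60 = minute 90.
Nothing blocks mise en place, so it runs from minute 0 to minute 23.
Sauce base needs all of mise en place (finishes minute 23, plus 15-minute gap → minute 38); stock (finishes minute 90, plus 5-minute gap → minute 95). That puts its earliest start at minute 95; it finishes at 95 + 65 = minute 160.
After sauce base (finishes minute 160, plus 5-minute gap → minute 165), vegetable prep can start at minute 165 and finishes at minute 200.

200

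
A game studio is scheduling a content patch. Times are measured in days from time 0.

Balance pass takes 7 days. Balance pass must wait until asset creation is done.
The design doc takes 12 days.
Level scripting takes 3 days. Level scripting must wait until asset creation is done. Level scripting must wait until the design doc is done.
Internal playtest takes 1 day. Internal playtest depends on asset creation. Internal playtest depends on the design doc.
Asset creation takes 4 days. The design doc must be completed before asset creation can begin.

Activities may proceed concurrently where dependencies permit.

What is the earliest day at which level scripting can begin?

Nothing blocks the design doc, so it runs from day 0 to day 12.
Asset creation cannot begin until the design doc (finishes day 12). It runs from day 12 to 12 + 4 = day 16.
Level scripting waits on asset creation (finishes day 16); the design doc (finishes day 12). The latest of these is day 16, which is the earliest level scripting can start.

16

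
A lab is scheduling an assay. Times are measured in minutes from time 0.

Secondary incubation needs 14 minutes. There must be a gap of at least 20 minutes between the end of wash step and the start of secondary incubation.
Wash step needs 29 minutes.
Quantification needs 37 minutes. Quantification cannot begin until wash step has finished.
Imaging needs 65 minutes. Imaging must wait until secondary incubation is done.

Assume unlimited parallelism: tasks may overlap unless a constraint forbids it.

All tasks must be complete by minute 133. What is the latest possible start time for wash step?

5

Imaging has no dependents, so it just needs to finish by minute 133. Starting by 133 − 65 = minute 68 achieves that.
Secondary incubation feeds into imaging (must start by minute 68); so secondary incubation must finish by minute 68 and therefore start by minute 54.
Quantification has no dependents, so it just needs to finish by minute 133. Starting by 133 − 37 = minute 96 achieves that.
For wash step: secondary incubation (must start by minute 54, minus 20-minute gap → minute 34); quantification (must start by minute 96). The most restrictive is minute 34; with a 29-minute duration, wash step must start by minute 5.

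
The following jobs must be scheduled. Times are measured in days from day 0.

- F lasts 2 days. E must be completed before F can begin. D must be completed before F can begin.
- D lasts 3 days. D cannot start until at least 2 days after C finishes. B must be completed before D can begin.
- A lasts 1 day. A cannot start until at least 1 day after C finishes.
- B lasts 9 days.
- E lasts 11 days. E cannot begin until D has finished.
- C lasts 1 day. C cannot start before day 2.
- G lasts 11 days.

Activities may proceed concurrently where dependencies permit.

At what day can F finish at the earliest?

After its own release at day 2, C can start at day 2 and finishes at day 3.
B has no prerequisites, so it starts at day 0 and finishes at day 9.
For D: C (finishes day 3, plus 2-day gap → day 5); B (finishes day 9). Taking the maximum gives a start of day 9, and it finishes at 9 + 3 = day 12.
After D (finishes day 12), E can start at day 12 and finishes at day 23.
For F: E (finishes day 23); D (finishes day 12). Taking the maximum gives a start of day 23, and it finishes at 23 + 2 = day 25.

25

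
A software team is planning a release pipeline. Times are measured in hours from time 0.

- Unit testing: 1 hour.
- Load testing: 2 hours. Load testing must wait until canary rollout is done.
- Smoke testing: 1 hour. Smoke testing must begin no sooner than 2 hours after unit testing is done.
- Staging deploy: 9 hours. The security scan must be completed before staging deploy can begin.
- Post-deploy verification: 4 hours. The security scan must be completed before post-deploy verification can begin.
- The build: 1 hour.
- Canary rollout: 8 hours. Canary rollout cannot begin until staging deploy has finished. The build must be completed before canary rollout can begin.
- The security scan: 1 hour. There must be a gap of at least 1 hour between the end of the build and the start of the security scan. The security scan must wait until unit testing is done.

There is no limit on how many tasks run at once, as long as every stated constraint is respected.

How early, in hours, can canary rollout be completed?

Unit testing can start immediately at hour 0; it finishes at hour 1.
Nothing blocks the build, so it runs from hour 0 to hour 1.
The security scan needs all of the build (finishes hour 1, plus 1-hour gap → hour 2); unit testing (finishes hour 1). That puts its earliest start at hour 2; it finishes at 2 + 1 = hour 3.
Staging deploy cannot begin until the security scan (finishes hour 3). It runs from hour 3 to 3 + 9 = hour 12.
For canary rollout: staging deploy (finishes hour 12); the build (finishes hour 1). Taking the maximum gives a start of hour 12, and it finishes at 12 + 8 = hour 20.

20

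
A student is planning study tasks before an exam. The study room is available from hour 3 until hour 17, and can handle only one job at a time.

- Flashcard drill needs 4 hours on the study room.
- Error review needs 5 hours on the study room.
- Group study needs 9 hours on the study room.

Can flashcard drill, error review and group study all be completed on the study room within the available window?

The study room window is 17 − 3 = 14 hours.
Running back to back, the jobs need 4 + 5 + 9 = 18 hours on the study room.
Since 18 > 14, they cannot all fit.

No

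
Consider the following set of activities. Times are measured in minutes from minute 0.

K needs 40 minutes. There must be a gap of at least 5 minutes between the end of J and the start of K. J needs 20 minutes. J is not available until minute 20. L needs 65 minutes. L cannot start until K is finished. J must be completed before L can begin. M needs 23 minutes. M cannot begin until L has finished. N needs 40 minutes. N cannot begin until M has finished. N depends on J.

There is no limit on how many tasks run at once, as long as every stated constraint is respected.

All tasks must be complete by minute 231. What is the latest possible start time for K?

N must finish by minute 231; it takes 40 minutes, so it must start by 231 − 40 = minute 191.
Since N (must start by minute 191) depends on it, M must finish by minute 191. Backing off its 23-minute duration gives a latest start of minute 168.
L has to be done before M (must start by minute 168). That means finishing by minute 168, i.e. starting by 168 − 65 = minute 103.
Since L (must start by minute 103) depends on it, K must finish by minute 103. Backing off its 40-minute duration gives a latest start of minute 63.

63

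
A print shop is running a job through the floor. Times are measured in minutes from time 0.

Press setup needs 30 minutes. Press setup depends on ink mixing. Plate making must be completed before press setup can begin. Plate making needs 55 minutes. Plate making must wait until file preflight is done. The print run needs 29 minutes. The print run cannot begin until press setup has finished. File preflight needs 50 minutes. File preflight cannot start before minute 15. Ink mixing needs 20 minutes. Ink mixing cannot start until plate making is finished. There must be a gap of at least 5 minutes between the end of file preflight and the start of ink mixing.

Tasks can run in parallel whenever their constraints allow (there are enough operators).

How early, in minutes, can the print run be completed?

File preflight cannot begin until its own release at minute 15. It runs from minute 15 to 15 + 50 = minute 65.
After file preflight (finishes minute 65), plate making can start at minute 65 and finishes at minute 120.
Ink mixing needs all of plate making (finishes minute 120); file preflight (finishes minute 65, plus 5-minute gap → minute 70). That puts its earliest start at minute 120; it finishes at 120 + 20 = minute 140.
Press setup cannot start until ink mixing (finishes minute 140); plate making (finishes minute 120). The controlling bound is minute 140, so press setup finishes at 140 + 30 = minute 170.
After press setup (finishes minute 170), the print run can start at minute 170 and finishes at minute 199.

199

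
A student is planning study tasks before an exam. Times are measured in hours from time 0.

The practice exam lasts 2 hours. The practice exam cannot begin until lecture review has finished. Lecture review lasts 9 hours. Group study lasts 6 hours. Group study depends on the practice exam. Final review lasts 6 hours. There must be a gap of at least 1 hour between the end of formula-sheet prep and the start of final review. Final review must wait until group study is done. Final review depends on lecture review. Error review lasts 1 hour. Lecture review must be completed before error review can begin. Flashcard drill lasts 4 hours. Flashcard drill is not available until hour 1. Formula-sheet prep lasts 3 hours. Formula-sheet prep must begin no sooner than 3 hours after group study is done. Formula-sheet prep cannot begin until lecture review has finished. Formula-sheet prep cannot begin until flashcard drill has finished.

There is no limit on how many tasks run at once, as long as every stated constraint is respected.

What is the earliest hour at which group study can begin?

11

Nothing blocks lecture review, so it runs from hour 0 to hour 9.
The practice exam cannot begin until lecture review (finishes hour 9). It runs from hour 9 to 9 + 2 = hour 11.
Group study waits on the practice exam (finishes hour 11), so the earliest it can start is hour 11.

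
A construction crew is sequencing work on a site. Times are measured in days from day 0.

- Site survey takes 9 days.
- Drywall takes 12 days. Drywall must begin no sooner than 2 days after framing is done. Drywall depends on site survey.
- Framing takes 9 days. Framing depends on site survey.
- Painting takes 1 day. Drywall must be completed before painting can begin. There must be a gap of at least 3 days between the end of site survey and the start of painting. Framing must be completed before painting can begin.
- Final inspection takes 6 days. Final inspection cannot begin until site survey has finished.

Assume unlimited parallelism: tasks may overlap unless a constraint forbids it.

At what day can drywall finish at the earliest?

32

Nothing blocks site survey, so it runs from day 0 to day 9.
After site survey (finishes day 9), framing can start at day 9 and finishes at day 18.
Drywall cannot start until framing (finishes day 18, plus 2-day gap → day 20); site survey (finishes day 9). The controlling bound is day 20, so drywall finishes at 20 + 12 = day 32.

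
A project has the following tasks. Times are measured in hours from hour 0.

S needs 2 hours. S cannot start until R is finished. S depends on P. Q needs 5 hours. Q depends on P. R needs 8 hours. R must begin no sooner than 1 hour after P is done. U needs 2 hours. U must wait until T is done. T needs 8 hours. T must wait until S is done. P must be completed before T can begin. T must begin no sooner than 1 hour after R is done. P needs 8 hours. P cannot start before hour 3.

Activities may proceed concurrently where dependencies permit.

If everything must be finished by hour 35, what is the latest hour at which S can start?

U must finish by hour 35; it takes 2 hours, so it must start by 35 − 2 = hour 33.
T must finish before U (must start by hour 33). With an 8-hour duration, T must start by 33 − 8 = hour 25.
S must finish before T (must start by hour 25). With a 2-hour duration, S must start by 25 − 2 = hour 23.

23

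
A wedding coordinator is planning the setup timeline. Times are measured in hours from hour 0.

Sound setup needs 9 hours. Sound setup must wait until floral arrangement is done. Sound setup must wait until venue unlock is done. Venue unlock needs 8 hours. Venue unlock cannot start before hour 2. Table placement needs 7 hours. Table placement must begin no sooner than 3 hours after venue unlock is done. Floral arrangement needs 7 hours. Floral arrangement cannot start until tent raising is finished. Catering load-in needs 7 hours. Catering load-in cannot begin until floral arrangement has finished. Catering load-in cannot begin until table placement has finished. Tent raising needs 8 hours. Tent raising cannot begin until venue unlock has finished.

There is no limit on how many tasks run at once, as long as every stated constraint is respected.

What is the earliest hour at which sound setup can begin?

25

After its own release at hour 2, venue unlock can start at hour 2 and finishes at hour 10.
Tent raising cannot begin until venue unlock (finishes hour 10). It runs from hour 10 to 10 + 8 = hour 18.
Floral arrangement cannot begin until tent raising (finishes hour 18). It runs from hour 18 to 18 + 7 = hour 25.
Sound setup waits on floral arrangement (finishes hour 25); venue unlock (finishes hour 10). The latest of these is hour 25, which is the earliest sound setup can start.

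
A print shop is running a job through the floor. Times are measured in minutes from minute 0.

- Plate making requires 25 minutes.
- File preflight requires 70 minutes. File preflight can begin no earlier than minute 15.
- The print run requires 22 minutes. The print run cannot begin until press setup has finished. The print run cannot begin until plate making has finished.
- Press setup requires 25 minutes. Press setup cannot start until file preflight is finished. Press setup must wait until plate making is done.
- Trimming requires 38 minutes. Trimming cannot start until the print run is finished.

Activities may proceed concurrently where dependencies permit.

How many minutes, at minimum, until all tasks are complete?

Plate making can start immediately at minute 0; it finishes at minute 25.
After its own release at minute 15, file preflight can start at minute 15 and finishes at minute 85.
For press setup: file preflight (finishes minute 85); plate making (finishes minute 25). Taking the maximum gives a start of minute 85, and it finishes at 85 + 25 = minute 110.
For the print run: press setup (finishes minute 110); plate making (finishes minute 25). Taking the maximum gives a start of minute 110, and it finishes at 110 + 22 = minute 132.
After the print run (finishes minute 132), trimming can start at minute 132 and finishes at minute 170.
All tasks are finished once the last one completes. Finish times: File preflight at 85, Plate making at 25, Press setup at 110, The print run at 132, Trimming at 170. The latest is minute 170.

170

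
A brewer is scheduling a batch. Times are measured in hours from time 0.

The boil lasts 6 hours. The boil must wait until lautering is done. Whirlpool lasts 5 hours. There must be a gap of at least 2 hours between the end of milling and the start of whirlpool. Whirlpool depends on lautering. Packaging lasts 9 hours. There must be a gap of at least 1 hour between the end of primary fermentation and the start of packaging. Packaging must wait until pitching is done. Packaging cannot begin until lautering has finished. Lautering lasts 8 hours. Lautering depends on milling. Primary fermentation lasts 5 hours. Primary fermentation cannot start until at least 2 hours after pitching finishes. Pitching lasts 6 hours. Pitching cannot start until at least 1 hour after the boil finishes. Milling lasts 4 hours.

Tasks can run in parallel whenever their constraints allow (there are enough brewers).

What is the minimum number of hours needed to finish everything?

42

Milling has no prerequisites, so it starts at hour 0 and finishes at hour 4.
Lautering cannot begin until milling (finishes hour 4). It runs from hour 4 to 4 + 8 = hour 12.
Whirlpool needs all of milling (finishes hour 4, plus 2-hour gap → hour 6); lautering (finishes hour 12). That puts its earliest start at hour 12; it finishes at 12 + 5 = hour 17.
The boil waits on lautering (finishes hour 12), so it starts at hour 12 and finishes at 12 + 6 = hour 18.
Pitching cannot begin until the boil (finishes hour 18, plus 1-hour gap → hour 19). It runs from hour 19 to 19 + 6 = hour 25.
Primary fermentation cannot begin until pitching (finishes hour 25, plus 2-hour gap → hour 27). It runs from hour 27 to 27 + 5 = hour 32.
For packaging: primary fermentation (finishes hour 32, plus 1-hour gap → hour 33); pitching (finishes hour 25); lautering (finishes hour 12). Taking the maximum gives a start of hour 33, and it finishes at 33 + 9 = hour 42.
All tasks are finished once the last one completes. Finish times: Milling at 4, Lautering at 12, The boil at 18, Whirlpool at 17, Pitching at 25, Primary fermentation at 32, Packaging at 42. The latest is hour 42.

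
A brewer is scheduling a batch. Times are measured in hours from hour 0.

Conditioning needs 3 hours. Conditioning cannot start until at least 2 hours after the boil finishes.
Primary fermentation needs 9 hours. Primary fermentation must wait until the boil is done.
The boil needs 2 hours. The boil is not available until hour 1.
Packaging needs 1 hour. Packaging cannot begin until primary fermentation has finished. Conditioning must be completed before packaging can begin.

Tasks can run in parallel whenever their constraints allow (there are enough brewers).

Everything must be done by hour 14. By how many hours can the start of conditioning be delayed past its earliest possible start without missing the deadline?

5

The boil cannot begin until its own release at hour 1. It runs from hour 1 to 1 + 2 = hour 3.
After the boil (finishes hour 3, plus 2-hour gap → hour 5), conditioning can start at hour 5 and finishes at hour 8.

Working backward from the deadline:
Nothing follows packaging; the deadline of hour 14 is its only limit. It must start by 14 − 1 = hour 13.
Conditioning has to be done before packaging (must start by hour 13). That means finishing by hour 13, i.e. starting by 13 − 3 = hour 10.
So conditioning can start as early as hour 5 and as late as hour 10, giving 10 − 5 = 5 hours of slack.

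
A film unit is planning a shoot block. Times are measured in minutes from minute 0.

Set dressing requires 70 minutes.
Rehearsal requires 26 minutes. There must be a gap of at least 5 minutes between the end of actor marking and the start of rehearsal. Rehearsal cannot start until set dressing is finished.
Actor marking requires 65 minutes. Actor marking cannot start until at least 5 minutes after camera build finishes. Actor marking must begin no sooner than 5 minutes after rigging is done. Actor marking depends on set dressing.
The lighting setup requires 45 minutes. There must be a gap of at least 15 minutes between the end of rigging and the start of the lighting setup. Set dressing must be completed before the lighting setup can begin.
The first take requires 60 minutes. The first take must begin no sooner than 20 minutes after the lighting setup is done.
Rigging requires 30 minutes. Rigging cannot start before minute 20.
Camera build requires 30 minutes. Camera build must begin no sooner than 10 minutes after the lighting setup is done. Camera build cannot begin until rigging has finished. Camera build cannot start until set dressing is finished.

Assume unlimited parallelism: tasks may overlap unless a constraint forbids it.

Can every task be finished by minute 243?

No

Nothing blocks set dressing, so it runs from minute 0 to minute 70.
Rigging cannot begin until its own release at minute 20. It runs from minute 20 to 20 + 30 = minute 50.
For the lighting setup: rigging (finishes minute 50, plus 15-minute gap → minute 65); set dressing (finishes minute 70). Taking the maximum gives a start of minute 70, and it finishes at 70 + 45 = minute 115.
After the lighting setup (finishes minute 115, plus 20-minute gap → minute 135), the first take can start at minute 135 and finishes at minute 195.
Camera build has to wait for the lighting setup (finishes minute 115, plus 10-minute gap → minute 125); rigging (finishes minute 50); set dressing (finishes minute 70). The latest of these is minute 125, so camera build runs minute 125 to 125 + 30 = minute 155.
Actor marking needs all of camera build (finishes minute 155, plus 5-minute gap → minute 160); rigging (finishes minute 50, plus 5-minute gap → minute 55); set dressing (finishes minute 70). That puts its earliest start at minute 160; it finishes at 160 + 65 = minute 225.
Rehearsal cannot start until actor marking (finishes minute 225, plus 5-minute gap → minute 230); set dressing (finishes minute 70). The controlling bound is minute 230, so rehearsal finishes at 230 + 26 = minute 256.
The earliest everything can be done is minute 256, which is after the deadline of 243, so it is not possible.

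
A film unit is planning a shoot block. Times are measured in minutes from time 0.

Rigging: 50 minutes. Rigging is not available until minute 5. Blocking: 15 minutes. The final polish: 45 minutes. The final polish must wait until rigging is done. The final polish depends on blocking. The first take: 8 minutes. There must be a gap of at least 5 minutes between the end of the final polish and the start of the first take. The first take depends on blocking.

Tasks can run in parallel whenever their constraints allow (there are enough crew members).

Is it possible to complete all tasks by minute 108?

No

Blocking can start immediately at minute 0; it finishes at minute 15.
Rigging cannot begin until its own release at minute 5. It runs from minute 5 to 5 + 50 = minute 55.
For the final polish: rigging (finishes minute 55); blocking (finishes minute 15). Taking the maximum gives a start of minute 55, and it finishes at 55 + 45 = minute 100.
The first take cannot start until the final polish (finishes minute 100, plus 5-minute gap → minute 105); blocking (finishes minute 15). The controlling bound is minute 105, so the first take finishes at 105 + 8 = minute 113.
The earliest everything can be done is minute 113, which is after the deadline of 108, so it is not possible.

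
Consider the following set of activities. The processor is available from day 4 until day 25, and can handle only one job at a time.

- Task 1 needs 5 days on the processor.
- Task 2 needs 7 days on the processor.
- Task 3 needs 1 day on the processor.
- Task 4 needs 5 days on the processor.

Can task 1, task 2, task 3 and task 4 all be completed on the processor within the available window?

Yes

The processor window is 25 − 4 = 21 days.
Running back to back, the jobs need 5 + 7 + 1 + 5 = 18 days on the processor.
Since 18 ≤ 21, they fit within the window.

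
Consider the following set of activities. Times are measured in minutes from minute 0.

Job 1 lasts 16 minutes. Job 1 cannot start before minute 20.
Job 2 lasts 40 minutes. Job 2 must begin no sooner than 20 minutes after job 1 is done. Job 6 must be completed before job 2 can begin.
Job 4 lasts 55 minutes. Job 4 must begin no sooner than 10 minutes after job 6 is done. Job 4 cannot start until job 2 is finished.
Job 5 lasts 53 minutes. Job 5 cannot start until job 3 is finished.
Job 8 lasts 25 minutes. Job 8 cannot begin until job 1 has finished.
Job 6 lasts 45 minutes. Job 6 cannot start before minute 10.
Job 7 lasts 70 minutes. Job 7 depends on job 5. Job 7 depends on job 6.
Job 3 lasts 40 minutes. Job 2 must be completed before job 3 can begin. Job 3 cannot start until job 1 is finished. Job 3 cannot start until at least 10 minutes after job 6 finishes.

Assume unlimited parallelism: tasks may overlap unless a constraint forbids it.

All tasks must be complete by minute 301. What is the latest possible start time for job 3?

138

Nothing follows job 7; the deadline of minute 301 is its only limit. It must start by 301 − 70 = minute 231.
Job 5 feeds into job 7 (must start by minute 231); so job 5 must finish by minute 231 and therefore start by minute 178.
Job 3 has to be done before job 5 (must start by minute 178). That means finishing by minute 178, i.e. starting by 178 − 40 = minute 138.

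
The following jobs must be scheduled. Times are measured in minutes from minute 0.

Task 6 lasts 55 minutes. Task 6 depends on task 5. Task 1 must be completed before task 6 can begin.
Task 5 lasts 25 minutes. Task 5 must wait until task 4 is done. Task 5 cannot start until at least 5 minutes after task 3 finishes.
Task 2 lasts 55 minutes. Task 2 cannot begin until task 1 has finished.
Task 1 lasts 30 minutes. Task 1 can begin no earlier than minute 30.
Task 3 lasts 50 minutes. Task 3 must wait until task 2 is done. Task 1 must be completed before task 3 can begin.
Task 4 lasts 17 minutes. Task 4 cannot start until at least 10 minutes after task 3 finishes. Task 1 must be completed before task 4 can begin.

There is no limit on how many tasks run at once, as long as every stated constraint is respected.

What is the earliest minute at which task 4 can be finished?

After its own release at minute 30, task 1 can start at minute 30 and finishes at minute 60.
Task 2 waits on task 1 (finishes minute 60), so it starts at minute 60 and finishes at 60 + 55 = minute 115.
Task 3 has to wait for task 2 (finishes minute 115); task 1 (finishes minute 60). The latest of these is minute 115, so task 3 runs minute 115 to 115 + 50 = minute 165.
Task 4 cannot start until task 3 (finishes minute 165, plus 10-minute gap → minute 175); task 1 (finishes minute 60). The controlling bound is minute 175, so task 4 finishes at 175 + 17 = minute 192.

192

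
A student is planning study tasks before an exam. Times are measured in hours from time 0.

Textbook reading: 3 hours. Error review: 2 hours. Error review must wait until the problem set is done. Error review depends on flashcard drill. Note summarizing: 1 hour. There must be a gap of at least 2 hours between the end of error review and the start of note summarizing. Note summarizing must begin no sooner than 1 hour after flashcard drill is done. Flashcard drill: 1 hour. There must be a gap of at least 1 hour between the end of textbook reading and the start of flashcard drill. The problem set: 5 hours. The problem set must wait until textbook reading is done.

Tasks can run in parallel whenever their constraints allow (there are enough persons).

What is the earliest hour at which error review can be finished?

Textbook reading can start immediately at hour 0; it finishes at hour 3.
After textbook reading (finishes hour 3, plus 1-hour gap → hour 4), flashcard drill can start at hour 4 and finishes at hour 5.
The problem set waits on textbook reading (finishes hour 3), so it starts at hour 3 and finishes at 3 + 5 = hour 8.
For error review: the problem set (finishes hour 8); flashcard drill (finishes hour 5). Taking the maximum gives a start of hour 8, and it finishes at 8 + 2 = hour 10.

10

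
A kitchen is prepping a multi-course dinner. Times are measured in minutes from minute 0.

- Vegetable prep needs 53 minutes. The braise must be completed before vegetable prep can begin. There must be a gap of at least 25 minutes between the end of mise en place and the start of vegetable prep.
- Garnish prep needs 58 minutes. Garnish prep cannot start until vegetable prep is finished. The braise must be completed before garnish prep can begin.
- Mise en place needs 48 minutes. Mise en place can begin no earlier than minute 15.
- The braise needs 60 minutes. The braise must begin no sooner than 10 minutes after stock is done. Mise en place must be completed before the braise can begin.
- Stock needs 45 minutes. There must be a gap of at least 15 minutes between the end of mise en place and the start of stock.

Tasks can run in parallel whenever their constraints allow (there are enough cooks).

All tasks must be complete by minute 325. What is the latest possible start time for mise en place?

36

To finish by minute 325, garnish prep (duration 58) must start no later than minute 267.
Since garnish prep (must start by minute 267) depends on it, vegetable prep must finish by minute 267. Backing off its 53-minute duration gives a latest start of minute 214.
The braise must finish in time for vegetable prep (must start by minute 214); garnish prep (must start by minute 267). The tightest is minute 214, so the braise must start by 214 − 60 = minute 154.
Since the braise (must start by minute 154, minus 10-minute gap → minute 144) depends on it, stock must finish by minute 144. Backing off its 45-minute duration gives a latest start of minute 99.
For mise en place: stock (must start by minute 99, minus 15-minute gap → minute 84); the braise (must start by minute 154); vegetable prep (must start by minute 214, minus 25-minute gap → minute 189). The most restrictive is minute 84; with a 48-minute duration, mise en place must start by minute 36.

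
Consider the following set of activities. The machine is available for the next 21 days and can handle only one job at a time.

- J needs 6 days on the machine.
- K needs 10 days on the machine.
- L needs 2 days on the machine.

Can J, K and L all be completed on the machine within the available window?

Yes

Running back to back, the jobs need 6 + 10 + 2 = 18 days on the machine.
Since 18 ≤ 21, they fit within the window.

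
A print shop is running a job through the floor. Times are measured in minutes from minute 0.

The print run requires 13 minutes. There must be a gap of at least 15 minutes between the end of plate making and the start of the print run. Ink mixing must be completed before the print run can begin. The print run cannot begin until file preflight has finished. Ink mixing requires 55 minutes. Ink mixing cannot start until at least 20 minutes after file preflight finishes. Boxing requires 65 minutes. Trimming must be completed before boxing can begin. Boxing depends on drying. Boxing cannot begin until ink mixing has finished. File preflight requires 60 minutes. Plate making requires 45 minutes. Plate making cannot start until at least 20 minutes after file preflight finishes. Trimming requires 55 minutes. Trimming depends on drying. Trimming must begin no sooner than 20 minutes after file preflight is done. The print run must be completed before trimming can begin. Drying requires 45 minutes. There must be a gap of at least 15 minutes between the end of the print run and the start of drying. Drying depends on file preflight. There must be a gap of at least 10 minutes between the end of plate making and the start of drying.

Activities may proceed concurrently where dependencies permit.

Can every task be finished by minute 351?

Yes

File preflight has no prerequisites, so it starts at minute 0 and finishes at minute 60.
After file preflight (finishes minute 60, plus 20-minute gap → minute 80), ink mixing can start at minute 80 and finishes at minute 135.
Plate making waits on file preflight (finishes minute 60, plus 20-minute gap → minute 80), so it starts at minute 80 and finishes at 80 + 45 = minute 125.
For the print run: plate making (finishes minute 125, plus 15-minute gap → minute 140); ink mixing (finishes minute 135); file preflight (finishes minute 60). Taking the maximum gives a start of minute 140, and it finishes at 140 + 13 = minute 153.
Drying cannot start until the print run (finishes minute 153, plus 15-minute gap → minute 168); file preflight (finishes minute 60); plate making (finishes minute 125, plus 10-minute gap → minute 135). The controlling bound is minute 168, so drying finishes at 168 + 45 = minute 213.
Trimming cannot start until drying (finishes minute 213); file preflight (finishes minute 60, plus 20-minute gap → minute 80); the print run (finishes minute 153). The controlling bound is minute 213, so trimming finishes at 213 + 55 = minute 268.
For boxing: trimming (finishes minute 268); drying (finishes minute 213); ink mixing (finishes minute 135). Taking the maximum gives a start of minute 268, and it finishes at 268 + 65 = minute 333.
Every task is finished by minute 333, which is no later than the deadline of 351, so the schedule is feasible.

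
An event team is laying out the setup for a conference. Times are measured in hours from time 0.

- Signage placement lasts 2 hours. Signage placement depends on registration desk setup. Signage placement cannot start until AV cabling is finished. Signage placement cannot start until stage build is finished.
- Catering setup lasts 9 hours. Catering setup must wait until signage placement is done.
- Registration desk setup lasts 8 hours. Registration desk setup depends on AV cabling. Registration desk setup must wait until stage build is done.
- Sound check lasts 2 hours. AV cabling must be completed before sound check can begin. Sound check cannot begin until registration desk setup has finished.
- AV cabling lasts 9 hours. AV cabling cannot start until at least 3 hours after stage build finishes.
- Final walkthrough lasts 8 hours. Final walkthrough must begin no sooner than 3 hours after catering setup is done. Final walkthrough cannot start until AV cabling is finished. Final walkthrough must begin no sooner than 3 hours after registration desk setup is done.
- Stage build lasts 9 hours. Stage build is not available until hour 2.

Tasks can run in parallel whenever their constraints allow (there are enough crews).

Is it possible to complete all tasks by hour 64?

Yes

Stage build cannot begin until its own release at hour 2. It runs from hour 2 to 2 + 9 = hour 11.
After stage build (finishes hour 11, plus 3-hour gap → hour 14), AV cabling can start at hour 14 and finishes at hour 23.
Registration desk setup needs all of AV cabling (finishes hour 23); stage build (finishes hour 11). That puts its earliest start at hour 23; it finishes at 23 + 8 = hour 31.
For sound check: AV cabling (finishes hour 23); registration desk setup (finishes hour 31). Taking the maximum gives a start of hour 31, and it finishes at 31 + 2 = hour 33.
Signage placement has to wait for registration desk setup (finishes hour 31); AV cabling (finishes hour 23); stage build (finishes hour 11). The latest of these is hour 31, so signage placement runs hour 31 to 31 + 2 = hour 33.
After signage placement (finishes hour 33), catering setup can start at hour 33 and finishes at hour 42.
Final walkthrough has to wait for catering setup (finishes hour 42, plus 3-hour gap → hour 45); AV cabling (finishes hour 23); registration desk setup (finishes hour 31, plus 3-hour gap → hour 34). The latest of these is hour 45, so final walkthrough runs hour 45 to 45 + 8 = hour 53.
Every task is finished by hour 53, which is no later than the deadline of 64, so the schedule is feasible.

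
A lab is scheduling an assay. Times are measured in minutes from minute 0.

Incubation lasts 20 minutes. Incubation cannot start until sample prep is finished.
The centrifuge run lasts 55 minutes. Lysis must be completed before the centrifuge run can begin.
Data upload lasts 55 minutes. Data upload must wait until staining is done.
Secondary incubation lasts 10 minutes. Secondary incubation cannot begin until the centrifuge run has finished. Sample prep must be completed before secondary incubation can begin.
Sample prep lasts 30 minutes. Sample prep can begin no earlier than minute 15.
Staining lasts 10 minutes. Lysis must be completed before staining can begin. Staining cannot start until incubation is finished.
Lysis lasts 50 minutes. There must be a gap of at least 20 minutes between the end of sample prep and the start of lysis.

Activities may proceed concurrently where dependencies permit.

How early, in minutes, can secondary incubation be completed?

Sample prep waits on its own release at minute 15, so it starts at minute 15 and finishes at 15 + 30 = minute 45.
Lysis cannot begin until sample prep (finishes minute 45, plus 20-minute gap → minute 65). It runs from minute 65 to 65 + 50 = minute 115.
The centrifuge run cannot begin until lysis (finishes minute 115). It runs from minute 115 to 115 + 55 = minute 170.
Secondary incubation needs all of the centrifuge run (finishes minute 170); sample prep (finishes minute 45). That puts its earliest start at minute 170; it finishes at 170 + 10 = minute 180.

180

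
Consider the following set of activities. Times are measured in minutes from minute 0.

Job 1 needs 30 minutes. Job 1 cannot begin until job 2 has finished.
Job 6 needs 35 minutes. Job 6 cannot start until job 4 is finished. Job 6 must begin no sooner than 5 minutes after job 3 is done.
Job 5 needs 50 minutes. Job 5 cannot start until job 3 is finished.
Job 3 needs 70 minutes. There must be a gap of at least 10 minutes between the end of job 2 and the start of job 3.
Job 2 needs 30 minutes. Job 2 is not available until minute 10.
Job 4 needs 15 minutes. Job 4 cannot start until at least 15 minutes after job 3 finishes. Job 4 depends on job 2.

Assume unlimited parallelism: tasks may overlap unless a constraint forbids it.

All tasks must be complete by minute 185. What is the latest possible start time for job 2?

10

To finish by minute 185, job 1 (duration 30) must start no later than minute 155.
Nothing follows job 6; the deadline of minute 185 is its only limit. It must start by 185 − 35 = minute 150.
Since job 6 (must start by minute 150) depends on it, job 4 must finish by minute 150. Backing off its 15-minute duration gives a latest start of minute 135.
Job 5 has no dependents, so it just needs to finish by minute 185. Starting by 185 − 50 = minute 135 achieves that.
Job 3 must finish in time for job 4 (must start by minute 135, minus 15-minute gap → minute 120); job 5 (must start by minute 135); job 6 (must start by minute 150, minus 5-minute gap → minute 145). The tightest is minute 120, so job 3 must start by 120 − 70 = minute 50.
Job 2 must finish in time for job 1 (must start by minute 155); job 3 (must start by minute 50, minus 10-minute gap → minute 40); job 4 (must start by minute 135). The tightest is minute 40, so job 2 must start by 40 − 30 = minute 10.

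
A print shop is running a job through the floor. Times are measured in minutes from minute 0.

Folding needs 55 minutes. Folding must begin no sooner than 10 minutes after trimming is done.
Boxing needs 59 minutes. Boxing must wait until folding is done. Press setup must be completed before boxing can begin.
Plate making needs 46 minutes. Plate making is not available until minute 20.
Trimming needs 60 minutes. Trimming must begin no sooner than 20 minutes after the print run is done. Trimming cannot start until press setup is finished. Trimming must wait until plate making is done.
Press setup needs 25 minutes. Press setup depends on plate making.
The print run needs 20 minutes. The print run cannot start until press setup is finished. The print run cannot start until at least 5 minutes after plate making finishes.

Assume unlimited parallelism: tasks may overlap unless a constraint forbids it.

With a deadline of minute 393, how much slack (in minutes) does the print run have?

After its own release at minute 20, plate making can start at minute 20 and finishes at minute 66.
After plate making (finishes minute 66), press setup can start at minute 66 and finishes at minute 91.
For the print run: press setup (finishes minute 91); plate making (finishes minute 66, plus 5-minute gap → minute 71). Taking the maximum gives a start of minute 91, and it finishes at 91 + 20 = minute 111.

Working backward from the deadline:
Nothing follows boxing; the deadline of minute 393 is its only limit. It must start by 393 − 59 = minute 334.
Folding must finish before boxing (must start by minute 334). With a 55-minute duration, folding must start by 334 − 55 = minute 279.
Trimming feeds into folding (must start by minute 279, minus 10-minute gap → minute 269); so trimming must finish by minute 269 and therefore start by minute 209.
The print run must finish before trimming (must start by minute 209, minus 20-minute gap → minute 189). With a 20-minute duration, the print run must start by 189 − 20 = minute 169.
So the print run can start as early as minute 91 and as late as minute 169, giving 169 − 91 = 78 minutes of slack.

78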